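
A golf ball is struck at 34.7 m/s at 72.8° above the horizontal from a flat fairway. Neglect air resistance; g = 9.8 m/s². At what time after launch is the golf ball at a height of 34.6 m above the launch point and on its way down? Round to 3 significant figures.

v_y0 = 34.7 sin 72.8° = 33.15 m/s.
Set y = v_y0 t − ½ g t² = 34.6: 4.900 t² − 33.15 t + 34.6 = 0.
t = [33.15 ± √(1099 − 678.2)] / 9.8 = (33.15 ± 20.51) / 9.8, giving t = 1.29 s or t = 5.48 s.
On the way down corresponds to the larger root: t = 5.48 s.

5.48 s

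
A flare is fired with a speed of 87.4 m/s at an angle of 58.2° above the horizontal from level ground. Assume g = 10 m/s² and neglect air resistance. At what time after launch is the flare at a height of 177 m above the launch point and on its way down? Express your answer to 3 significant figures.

11.9 s

v_y0 = 87.4 sin 58.2° = 74.28 m/s.
Set y = v_y0 t − ½ g t² = 177: 5.000 t² − 74.28 t + 177 = 0.
t = [74.28 ± √(5518 − 3540)] / 10 = (74.28 ± 44.47) / 10, giving t = 2.98 s or t = 11.9 s.
On the way down corresponds to the larger root: t = 11.9 s.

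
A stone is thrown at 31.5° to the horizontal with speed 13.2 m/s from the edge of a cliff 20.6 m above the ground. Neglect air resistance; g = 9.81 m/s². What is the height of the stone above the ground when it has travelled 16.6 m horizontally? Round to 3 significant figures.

v_x = 13.2 cos 31.5° = 11.25 m/s, v_y0 = 13.2 sin 31.5° = 6.897 m/s.
Time to reach x = 16.6 m: t = x / v_x = 16.6 / 11.25 = 1.476 s.
y = 20.6 + v_y0 t − ½ g t² = 20.6 + 6.897×1.476 − 4.905×1.476² = 20.1 m.

20.1 m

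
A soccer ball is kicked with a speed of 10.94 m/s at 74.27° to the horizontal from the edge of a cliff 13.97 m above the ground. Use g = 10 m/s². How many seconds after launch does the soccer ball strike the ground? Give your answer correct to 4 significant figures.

3.029 s

Vertical component: v_y = 10.94 sin 74.27° = 10.530 m/s.
Taking up as positive with launch at y = 13.97 m, landing at y = 0: 0 = 13.97 + 10.530 t − ½(10) t².
Solving 5.000 t² − 10.530 t − 13.97 = 0 gives t = [10.530 + √(10.530² + 4·5.000·13.97)] / 10.00 = 3.029 s.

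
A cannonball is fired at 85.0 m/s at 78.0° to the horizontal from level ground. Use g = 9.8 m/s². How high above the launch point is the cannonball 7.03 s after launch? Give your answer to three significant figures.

v_y0 = 85.0 sin 78.0° = 83.14 m/s.
y(t) = v_y0 t − ½ g t² = 83.14×7.03 − 4.900×7.03² = 342 m.

342 m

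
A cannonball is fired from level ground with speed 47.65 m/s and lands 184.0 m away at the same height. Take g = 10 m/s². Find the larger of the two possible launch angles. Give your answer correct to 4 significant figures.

Level-ground range: R = v₀² sin(2θ)/g ⇒ sin 2θ = R g / v₀² = 184.0×10/47.65² = 0.8104.
2θ = arcsin(0.8104) = 54.135° or 180° − 54.135° = 125.865°.
So θ = 27.07° or θ = 62.93°.

62.93°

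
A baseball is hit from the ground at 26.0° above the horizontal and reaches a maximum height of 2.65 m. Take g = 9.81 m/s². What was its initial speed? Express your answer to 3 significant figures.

16.4 m/s

At maximum height v_y = 0, so (v₀ sin θ)² = 2 g H.
v₀ sin 26.0° = √(2 × 9.81 × 2.65) = 7.211 m/s.
v₀ = 7.211 / sin 26.0° = 7.211 / 0.4384 = 16.4 m/s.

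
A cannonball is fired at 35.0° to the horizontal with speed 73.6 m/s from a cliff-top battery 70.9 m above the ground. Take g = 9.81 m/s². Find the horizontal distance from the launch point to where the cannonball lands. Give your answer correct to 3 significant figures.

606 m

Components: v_x = 73.6 cos 35.0° = 60.29 m/s, v_y = 73.6 sin 35.0° = 42.22 m/s.
Vertical: 0 = 70.9 + 42.22 t − ½(9.81) t² ⇒ 4.905 t² − 42.22 t − 70.9 = 0.
t = [42.22 + √(1783 + 1391)] / 9.810 = 10.05 s.
Horizontal: R = v_x · t = 60.29 × 10.05 = 606 m.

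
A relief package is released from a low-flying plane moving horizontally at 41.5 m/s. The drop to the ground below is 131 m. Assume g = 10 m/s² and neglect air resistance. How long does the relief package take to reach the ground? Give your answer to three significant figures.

The horizontal speed doesn't affect the fall. With v_y0 = 0, h = ½ g t².
t = √(2 × 131 / 10) = √26.20 = 5.12 s.

5.12 s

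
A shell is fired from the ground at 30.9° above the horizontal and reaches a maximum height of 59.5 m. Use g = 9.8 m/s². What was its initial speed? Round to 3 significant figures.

66.5 m/s

At maximum height v_y = 0, so (v₀ sin θ)² = 2 g H.
v₀ sin 30.9° = √(2 × 9.8 × 59.5) = 34.15 m/s.
v₀ = 34.15 / sin 30.9° = 34.15 / 0.5135 = 66.5 m/s.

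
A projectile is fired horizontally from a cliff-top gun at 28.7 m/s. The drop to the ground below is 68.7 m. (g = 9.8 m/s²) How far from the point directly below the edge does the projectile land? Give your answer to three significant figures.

Initial vertical velocity is zero, so the fall time comes from h = ½ g t²: t = √(2 × 68.7 / 9.8) = 3.744 s.
Horizontal motion is uniform at 28.7 m/s, so x = 28.7 × 3.744 = 107 m.

107 m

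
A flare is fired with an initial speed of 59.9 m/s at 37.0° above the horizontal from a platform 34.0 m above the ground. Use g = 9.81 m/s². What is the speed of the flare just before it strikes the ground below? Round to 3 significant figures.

v_x = 59.9 cos 37.0° = 47.84 m/s is unchanged throughout.
For the vertical component, v_y² = v_y0² + 2 g h = (36.05)² + 2×9.81×34.0 = 1967, so |v_y| = 44.35 m/s.
Impact speed = √(v_x² + v_y²) = √(2289 + 1967) = 65.2 m/s.

65.2 m/s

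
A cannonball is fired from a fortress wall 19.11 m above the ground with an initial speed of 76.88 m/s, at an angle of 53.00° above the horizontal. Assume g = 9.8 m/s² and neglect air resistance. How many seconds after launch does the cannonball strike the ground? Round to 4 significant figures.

12.83 s

Vertical component: v_y = 76.88 sin 53.00° = 61.399 m/s.
Taking up as positive with launch at y = 19.11 m, landing at y = 0: 0 = 19.11 + 61.399 t − ½(9.8) t².
Solving 4.900 t² − 61.399 t − 19.11 = 0 gives t = [61.399 + √(61.399² + 4·4.900·19.11)] / 9.800 = 12.83 s.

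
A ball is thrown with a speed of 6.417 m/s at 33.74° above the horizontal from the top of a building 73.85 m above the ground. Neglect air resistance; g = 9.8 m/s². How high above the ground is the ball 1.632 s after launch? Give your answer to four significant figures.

v_y0 = 6.417 sin 33.74° = 3.5642 m/s.
y(t) = 73.85 + v_y0 t − ½ g t² = 73.85 + 3.5642×1.632 − ½×9.8×1.632² = 66.62 m.

66.62 m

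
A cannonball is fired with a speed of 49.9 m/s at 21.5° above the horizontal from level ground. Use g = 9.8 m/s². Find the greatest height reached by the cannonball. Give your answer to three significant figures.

Vertical component of launch velocity: v_y = 49.9 sin 21.5° = 18.29 m/s.
At the highest point the vertical velocity is zero, so v_y² = 2 g h_max.
h_max = (18.29)² / (2 × 9.8) = 334.5 / 19.60 = 17.1 m.

17.1 m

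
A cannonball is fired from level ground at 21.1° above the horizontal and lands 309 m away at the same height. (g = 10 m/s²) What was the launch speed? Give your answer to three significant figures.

On level ground, R = v₀² sin(2θ) / g, so v₀ = √(R g / sin 2θ).
sin(2 × 21.1°) = 0.6717.
v₀ = √(309 × 10 / 0.6717) = √4600 = 67.8 m/s.

67.8 m/s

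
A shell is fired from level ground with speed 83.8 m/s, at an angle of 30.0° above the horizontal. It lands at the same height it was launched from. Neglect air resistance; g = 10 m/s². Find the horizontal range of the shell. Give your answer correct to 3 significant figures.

608 m

Components: v_x = 83.8 cos 30.0° = 72.57 m/s, v_y = 83.8 sin 30.0° = 41.90 m/s.
Time of flight (same landing height): t = 2 v_y / g = 2 × 41.90 / 10 = 8.380 s.
Range: R = v_x · t = 72.57 × 8.380 = 608 m.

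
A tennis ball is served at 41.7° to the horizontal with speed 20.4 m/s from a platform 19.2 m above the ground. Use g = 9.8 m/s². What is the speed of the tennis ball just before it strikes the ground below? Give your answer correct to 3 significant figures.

28.2 m/s

v_x = 20.4 cos 41.7° = 15.23 m/s is unchanged throughout.
For the vertical component, v_y² = v_y0² + 2 g h = (13.57)² + 2×9.8×19.2 = 560.5, so |v_y| = 23.67 m/s.
Impact speed = √(v_x² + v_y²) = √(232.0 + 560.5) = 28.2 m/s.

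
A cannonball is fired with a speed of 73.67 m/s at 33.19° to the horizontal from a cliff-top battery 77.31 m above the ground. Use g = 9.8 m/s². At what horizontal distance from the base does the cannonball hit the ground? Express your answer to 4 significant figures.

Components: v_x = 73.67 cos 33.19° = 61.651 m/s, v_y = 73.67 sin 33.19° = 40.328 m/s.
Vertical: 0 = 77.31 + 40.328 t − ½(9.8) t² ⇒ 4.900 t² − 40.328 t − 77.31 = 0.
t = [40.328 + √(1626.3 + 1515.3)] / 9.800 = 9.8345 s.
Horizontal: R = v_x · t = 61.651 × 9.8345 = 606.3 m.

606.3 m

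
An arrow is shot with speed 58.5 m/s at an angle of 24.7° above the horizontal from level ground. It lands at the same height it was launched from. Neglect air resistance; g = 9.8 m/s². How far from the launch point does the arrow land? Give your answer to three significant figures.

265 m

Components: v_x = 58.5 cos 24.7° = 53.15 m/s, v_y = 58.5 sin 24.7° = 24.45 m/s.
Time of flight (same landing height): t = 2 v_y / g = 2 × 24.45 / 9.8 = 4.990 s.
Range: R = v_x · t = 53.15 × 4.990 = 265 m.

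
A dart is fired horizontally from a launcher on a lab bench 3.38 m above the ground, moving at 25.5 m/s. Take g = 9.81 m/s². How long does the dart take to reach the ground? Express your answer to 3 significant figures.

The horizontal speed doesn't affect the fall. With v_y0 = 0, h = ½ g t².
t = √(2 × 3.38 / 9.81) = √0.6891 = 0.830 s.

0.830 s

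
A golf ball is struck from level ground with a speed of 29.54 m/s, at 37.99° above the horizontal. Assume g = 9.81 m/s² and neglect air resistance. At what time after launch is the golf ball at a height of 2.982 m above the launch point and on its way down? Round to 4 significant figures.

3.535 s

v_y0 = 29.54 sin 37.99° = 18.183 m/s.
Set y = v_y0 t − ½ g t² = 2.982: 4.905 t² − 18.183 t + 2.982 = 0.
t = [18.183 ± √(330.62 − 58.507)] / 9.81 = (18.183 ± 16.496) / 9.81, giving t = 0.1720 s or t = 3.535 s.
On the way down corresponds to the larger root: t = 3.535 s.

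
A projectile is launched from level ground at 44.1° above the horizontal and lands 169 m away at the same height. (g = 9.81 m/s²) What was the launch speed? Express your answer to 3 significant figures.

40.7 m/s

On level ground, R = v₀² sin(2θ) / g, so v₀ = √(R g / sin 2θ).
sin(2 × 44.1°) = 0.9995.
v₀ = √(169 × 9.81 / 0.9995) = √1659 = 40.7 m/s.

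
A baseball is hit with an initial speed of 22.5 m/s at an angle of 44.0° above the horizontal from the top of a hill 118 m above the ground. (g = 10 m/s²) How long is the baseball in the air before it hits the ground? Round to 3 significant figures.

6.67 s

Vertical component: v_y = 22.5 sin 44.0° = 15.63 m/s.
Taking up as positive with launch at y = 118 m, landing at y = 0: 0 = 118 + 15.63 t − ½(10) t².
Solving 5.000 t² − 15.63 t − 118 = 0 gives t = [15.63 + √(15.63² + 4·5.000·118)] / 10.00 = 6.67 s.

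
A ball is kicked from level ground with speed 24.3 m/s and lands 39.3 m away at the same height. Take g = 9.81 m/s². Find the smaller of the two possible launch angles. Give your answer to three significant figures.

20.4°

Level-ground range: R = v₀² sin(2θ)/g ⇒ sin 2θ = R g / v₀² = 39.3×9.81/24.3² = 0.6529.
2θ = arcsin(0.6529) = 40.76° or 180° − 40.76° = 139.24°.
So θ = 20.4° or θ = 69.6°.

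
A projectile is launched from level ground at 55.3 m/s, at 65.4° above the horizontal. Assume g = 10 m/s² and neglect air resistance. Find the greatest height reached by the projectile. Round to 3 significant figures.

126 m

Vertical component of launch velocity: v_y = 55.3 sin 65.4° = 50.28 m/s.
At the highest point the vertical velocity is zero, so v_y² = 2 g h_max.
h_max = (50.28)² / (2 × 10) = 2528 / 20.00 = 126 m.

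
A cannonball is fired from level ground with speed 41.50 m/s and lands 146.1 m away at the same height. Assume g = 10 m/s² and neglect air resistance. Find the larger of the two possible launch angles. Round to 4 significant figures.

60.99°

Level-ground range: R = v₀² sin(2θ)/g ⇒ sin 2θ = R g / v₀² = 146.1×10/41.50² = 0.8483.
2θ = arcsin(0.8483) = 58.027° or 180° − 58.027° = 121.973°.
So θ = 29.01° or θ = 60.99°.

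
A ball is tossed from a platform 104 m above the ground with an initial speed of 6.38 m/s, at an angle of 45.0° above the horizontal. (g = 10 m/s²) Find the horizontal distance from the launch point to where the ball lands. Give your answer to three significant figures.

Components: v_x = 6.38 cos 45.0° = 4.511 m/s, v_y = 6.38 sin 45.0° = 4.511 m/s.
Vertical: 0 = 104 + 4.511 t − ½(10) t² ⇒ 5.000 t² − 4.511 t − 104 = 0.
t = [4.511 + √(20.35 + 2080)] / 10.00 = 5.034 s.
Horizontal: R = v_x · t = 4.511 × 5.034 = 22.7 m.

22.7 m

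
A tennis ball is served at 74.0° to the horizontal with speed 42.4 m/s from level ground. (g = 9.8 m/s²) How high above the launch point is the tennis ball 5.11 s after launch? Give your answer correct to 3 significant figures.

80.3 m

v_y0 = 42.4 sin 74.0° = 40.76 m/s.
y(t) = v_y0 t − ½ g t² = 40.76×5.11 − 4.900×5.11² = 80.3 m.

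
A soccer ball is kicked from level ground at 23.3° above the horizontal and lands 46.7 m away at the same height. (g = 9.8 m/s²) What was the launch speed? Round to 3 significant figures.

On level ground, R = v₀² sin(2θ) / g, so v₀ = √(R g / sin 2θ).
sin(2 × 23.3°) = 0.7266.
v₀ = √(46.7 × 9.8 / 0.7266) = √629.9 = 25.1 m/s.

25.1 m/s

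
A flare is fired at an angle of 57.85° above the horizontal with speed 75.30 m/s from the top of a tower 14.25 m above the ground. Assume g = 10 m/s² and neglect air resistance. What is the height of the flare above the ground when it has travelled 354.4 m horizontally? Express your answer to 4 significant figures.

187.0 m

v_x = 75.30 cos 57.85° = 40.070 m/s, v_y0 = 75.30 sin 57.85° = 63.753 m/s.
Time to reach x = 354.4 m: t = x / v_x = 354.4 / 40.070 = 8.8445 s.
y = 14.25 + v_y0 t − ½ g t² = 14.25 + 63.753×8.8445 − 5.000×8.8445² = 187.0 m.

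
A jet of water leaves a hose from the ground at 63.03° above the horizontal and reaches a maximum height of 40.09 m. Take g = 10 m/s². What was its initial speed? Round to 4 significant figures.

31.77 m/s

At maximum height v_y = 0, so (v₀ sin θ)² = 2 g H.
v₀ sin 63.03° = √(2 × 10 × 40.09) = 28.316 m/s.
v₀ = 28.316 / sin 63.03° = 28.316 / 0.8912 = 31.77 m/s.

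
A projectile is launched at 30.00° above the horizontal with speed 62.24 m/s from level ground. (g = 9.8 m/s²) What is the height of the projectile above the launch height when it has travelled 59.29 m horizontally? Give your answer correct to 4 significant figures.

28.30 m

v_x = 62.24 cos 30.00° = 53.901 m/s, v_y0 = 62.24 sin 30.00° = 31.120 m/s.
Time to reach x = 59.29 m: t = x / v_x = 59.29 / 53.901 = 1.1000 s.
y = v_y0 t − ½ g t² = 31.120×1.1000 − 4.900×1.1000² = 28.30 m.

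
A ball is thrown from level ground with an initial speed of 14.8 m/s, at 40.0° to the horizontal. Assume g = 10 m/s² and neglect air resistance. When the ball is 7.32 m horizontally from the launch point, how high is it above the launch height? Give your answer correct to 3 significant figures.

v_x = 14.8 cos 40.0° = 11.34 m/s, v_y0 = 14.8 sin 40.0° = 9.513 m/s.
Time to reach x = 7.32 m: t = x / v_x = 7.32 / 11.34 = 0.6455 s.
y = v_y0 t − ½ g t² = 9.513×0.6455 − 5.000×0.6455² = 4.06 m.

4.06 m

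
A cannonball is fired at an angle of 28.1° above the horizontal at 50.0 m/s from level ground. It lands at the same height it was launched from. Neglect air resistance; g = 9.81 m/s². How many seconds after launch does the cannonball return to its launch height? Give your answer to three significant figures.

4.80 s

Vertical component: v_y = 50.0 sin 28.1° = 23.55 m/s.
For a projectile landing at launch height, time of flight is t = 2 v_y / g = 2 × 23.55 / 9.81 = 4.80 s.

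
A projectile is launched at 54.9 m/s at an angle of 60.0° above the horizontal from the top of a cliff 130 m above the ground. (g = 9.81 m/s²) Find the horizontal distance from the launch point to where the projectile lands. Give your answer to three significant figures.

Components: v_x = 54.9 cos 60.0° = 27.45 m/s, v_y = 54.9 sin 60.0° = 47.54 m/s.
Vertical: 0 = 130 + 47.54 t − ½(9.81) t² ⇒ 4.905 t² − 47.54 t − 130 = 0.
t = [47.54 + √(2260 + 2551)] / 9.810 = 11.92 s.
Horizontal: R = v_x · t = 27.45 × 11.92 = 327 m.

327 m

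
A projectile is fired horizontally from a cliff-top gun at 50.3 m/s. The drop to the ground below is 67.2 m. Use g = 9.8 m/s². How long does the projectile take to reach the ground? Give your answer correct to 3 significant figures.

The horizontal speed doesn't affect the fall. With v_y0 = 0, h = ½ g t².
t = √(2 × 67.2 / 9.8) = √13.71 = 3.70 s.

3.70 s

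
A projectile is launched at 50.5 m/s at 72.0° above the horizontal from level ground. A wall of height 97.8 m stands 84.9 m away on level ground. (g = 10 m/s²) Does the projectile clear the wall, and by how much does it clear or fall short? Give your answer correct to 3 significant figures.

Yes — it clears the wall by 15.5 m.

v_x = 50.5 cos 72.0° = 15.61 m/s; v_y0 = 50.5 sin 72.0° = 48.03 m/s.
Time to reach the wall: t = 84.9 / 15.61 = 5.439 s.
Height at that point: y = 48.03×5.439 − 5.000×5.439² = 113.3 m.
That is 113.3 − 97.8 = 15.5 m above the top of the wall, so the projectile clears it.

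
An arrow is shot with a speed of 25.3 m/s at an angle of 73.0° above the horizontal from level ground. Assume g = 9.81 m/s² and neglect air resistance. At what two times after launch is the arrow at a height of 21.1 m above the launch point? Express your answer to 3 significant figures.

1.13 s and 3.80 s

v_y0 = 25.3 sin 73.0° = 24.19 m/s.
Set y = v_y0 t − ½ g t² = 21.1: 4.905 t² − 24.19 t + 21.1 = 0.
t = [24.19 ± √(585.2 − 414.0)] / 9.81 = (24.19 ± 13.08) / 9.81, giving t = 1.13 s or t = 3.80 s.
So the arrow is at 21.1 m at t = 1.13 s (rising) and t = 3.80 s (falling).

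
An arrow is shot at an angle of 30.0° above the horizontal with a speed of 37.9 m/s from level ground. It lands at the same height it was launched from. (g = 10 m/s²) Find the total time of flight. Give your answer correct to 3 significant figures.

Vertical component: v_y = 37.9 sin 30.0° = 18.95 m/s.
For a projectile landing at launch height, time of flight is t = 2 v_y / g = 2 × 18.95 / 10 = 3.79 s.

3.79 s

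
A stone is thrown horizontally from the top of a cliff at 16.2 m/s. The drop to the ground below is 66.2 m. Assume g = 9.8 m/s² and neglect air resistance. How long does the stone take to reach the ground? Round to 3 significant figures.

3.68 s

The horizontal speed doesn't affect the fall. With v_y0 = 0, h = ½ g t².
t = √(2 × 66.2 / 9.8) = √13.51 = 3.68 s.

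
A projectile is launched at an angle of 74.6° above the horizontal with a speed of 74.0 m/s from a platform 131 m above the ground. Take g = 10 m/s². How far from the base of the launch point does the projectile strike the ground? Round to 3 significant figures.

Components: v_x = 74.0 cos 74.6° = 19.65 m/s, v_y = 74.0 sin 74.6° = 71.34 m/s.
Vertical: 0 = 131 + 71.34 t − ½(10) t² ⇒ 5.000 t² − 71.34 t − 131 = 0.
t = [71.34 + √(5089 + 2620)] / 10.00 = 15.91 s.
Horizontal: R = v_x · t = 19.65 × 15.91 = 313 m.

313 m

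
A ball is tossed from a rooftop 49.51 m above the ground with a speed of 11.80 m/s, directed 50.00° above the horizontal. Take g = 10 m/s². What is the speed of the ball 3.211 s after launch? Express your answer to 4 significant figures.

24.29 m/s

v_x = 11.80 cos 50.00° = 7.5849 m/s (constant).
v_y(t) = 11.80 sin 50.00° − g t = 9.0393 − 10 × 3.211 = -23.071 m/s.
Speed = √(v_x² + v_y²) = √(57.531 + 532.27) = 24.29 m/s.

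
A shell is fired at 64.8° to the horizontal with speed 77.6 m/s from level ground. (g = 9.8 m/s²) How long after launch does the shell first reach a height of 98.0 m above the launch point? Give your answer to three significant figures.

v_y0 = 77.6 sin 64.8° = 70.21 m/s.
Set y = v_y0 t − ½ g t² = 98.0: 4.900 t² − 70.21 t + 98.0 = 0.
t = [70.21 ± √(4929 − 1921)] / 9.8 = (70.21 ± 54.85) / 9.8, giving t = 1.57 s or t = 12.8 s.
The shell is on the way up at the first time, so t = 1.57 s.

1.57 s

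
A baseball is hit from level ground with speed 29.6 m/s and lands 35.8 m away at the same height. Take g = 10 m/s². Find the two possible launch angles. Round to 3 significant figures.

Level-ground range: R = v₀² sin(2θ)/g ⇒ sin 2θ = R g / v₀² = 35.8×10/29.6² = 0.4086.
2θ = arcsin(0.4086) = 24.12° or 180° − 24.12° = 155.88°.
So θ = 12.1° or θ = 77.9°.

12.1° and 77.9°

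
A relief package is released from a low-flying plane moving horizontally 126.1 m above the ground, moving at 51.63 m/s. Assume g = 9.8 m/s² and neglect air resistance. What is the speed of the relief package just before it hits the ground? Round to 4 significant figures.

71.67 m/s

Fall time: t = √(2 × 126.1 / 9.8) = 5.0729 s.
At impact: v_x = 51.63 m/s (unchanged), v_y = g t = 9.8 × 5.0729 = 49.714 m/s.
Speed = √(v_x² + v_y²) = √(2665.7 + 2471.5) = 71.67 m/s.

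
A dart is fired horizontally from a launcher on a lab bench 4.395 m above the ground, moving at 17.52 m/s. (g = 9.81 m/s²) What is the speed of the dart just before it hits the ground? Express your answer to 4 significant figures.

19.83 m/s

Fall time: t = √(2 × 4.395 / 9.81) = 0.94659 s.
At impact: v_x = 17.52 m/s (unchanged), v_y = g t = 9.81 × 0.94659 = 9.2860 m/s.
Speed = √(v_x² + v_y²) = √(306.95 + 86.230) = 19.83 m/s.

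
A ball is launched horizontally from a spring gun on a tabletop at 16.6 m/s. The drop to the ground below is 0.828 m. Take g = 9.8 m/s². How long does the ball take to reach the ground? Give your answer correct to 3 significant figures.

The horizontal speed doesn't affect the fall. With v_y0 = 0, h = ½ g t².
t = √(2 × 0.828 / 9.8) = √0.1690 = 0.411 s.

0.411 s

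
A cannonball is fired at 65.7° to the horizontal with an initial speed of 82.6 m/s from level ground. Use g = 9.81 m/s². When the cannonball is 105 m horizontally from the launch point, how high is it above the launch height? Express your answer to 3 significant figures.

v_x = 82.6 cos 65.7° = 33.99 m/s, v_y0 = 82.6 sin 65.7° = 75.28 m/s.
Time to reach x = 105 m: t = x / v_x = 105 / 33.99 = 3.089 s.
y = v_y0 t − ½ g t² = 75.28×3.089 − 4.905×3.089² = 186 m.

186 m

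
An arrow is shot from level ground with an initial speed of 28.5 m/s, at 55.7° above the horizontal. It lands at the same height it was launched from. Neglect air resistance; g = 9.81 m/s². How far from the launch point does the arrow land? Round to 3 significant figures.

77.1 m

Components: v_x = 28.5 cos 55.7° = 16.06 m/s, v_y = 28.5 sin 55.7° = 23.54 m/s.
Time of flight (same landing height): t = 2 v_y / g = 2 × 23.54 / 9.81 = 4.799 s.
Range: R = v_x · t = 16.06 × 4.799 = 77.1 m.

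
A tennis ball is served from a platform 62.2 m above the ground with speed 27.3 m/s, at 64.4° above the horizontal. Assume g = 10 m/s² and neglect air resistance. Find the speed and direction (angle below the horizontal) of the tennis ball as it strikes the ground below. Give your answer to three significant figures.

44.6 m/s at 74.7° below the horizontal

v_x = 27.3 cos 64.4° = 11.80 m/s (constant).
|v_y| at impact = √((24.62)² + 2×10×62.2) = 43.01 m/s.
Speed = √(11.80² + 43.01²) = 44.6 m/s; angle = arctan(43.01/11.80) = 74.7° below horizontal.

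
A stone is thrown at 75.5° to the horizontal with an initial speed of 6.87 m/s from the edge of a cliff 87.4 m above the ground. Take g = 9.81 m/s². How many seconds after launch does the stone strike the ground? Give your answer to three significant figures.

Vertical component: v_y = 6.87 sin 75.5° = 6.651 m/s.
Taking up as positive with launch at y = 87.4 m, landing at y = 0: 0 = 87.4 + 6.651 t − ½(9.81) t².
Solving 4.905 t² − 6.651 t − 87.4 = 0 gives t = [6.651 + √(6.651² + 4·4.905·87.4)] / 9.810 = 4.95 s.

4.95 s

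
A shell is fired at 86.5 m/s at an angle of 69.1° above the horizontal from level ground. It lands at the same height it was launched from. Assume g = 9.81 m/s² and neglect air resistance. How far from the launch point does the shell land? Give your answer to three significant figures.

508 m

For level ground, R = v₀² sin(2θ) / g.
sin(2 × 69.1°) = sin 138.2° = 0.6665.
R = (86.5)² × 0.6665 / 9.81 = 508 m.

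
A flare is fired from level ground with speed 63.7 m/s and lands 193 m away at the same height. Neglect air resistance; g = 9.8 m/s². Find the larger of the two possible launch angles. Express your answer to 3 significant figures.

Level-ground range: R = v₀² sin(2θ)/g ⇒ sin 2θ = R g / v₀² = 193×9.8/63.7² = 0.4661.
2θ = arcsin(0.4661) = 27.78° or 180° − 27.78° = 152.22°.
So θ = 13.9° or θ = 76.1°.

76.1°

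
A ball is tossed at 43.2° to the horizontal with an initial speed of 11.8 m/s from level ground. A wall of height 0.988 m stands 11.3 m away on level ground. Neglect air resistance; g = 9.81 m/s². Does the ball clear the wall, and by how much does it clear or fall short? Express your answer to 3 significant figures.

Yes — it clears the wall by 1.16 m.

v_x = 11.8 cos 43.2° = 8.602 m/s; v_y0 = 11.8 sin 43.2° = 8.078 m/s.
Time to reach the wall: t = 11.3 / 8.602 = 1.314 s.
Height at that point: y = 8.078×1.314 − 4.905×1.314² = 2.146 m.
That is 2.146 − 0.988 = 1.16 m above the top of the wall, so the ball clears it.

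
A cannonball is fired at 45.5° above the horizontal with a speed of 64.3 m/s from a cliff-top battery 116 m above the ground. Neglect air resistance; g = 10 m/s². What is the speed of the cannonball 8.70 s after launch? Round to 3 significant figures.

v_x = 64.3 cos 45.5° = 45.07 m/s (constant).
v_y(t) = 64.3 sin 45.5° − g t = 45.86 − 10 × 8.70 = -41.14 m/s.
Speed = √(v_x² + v_y²) = √(2031 + 1692) = 61.0 m/s.

61.0 m/s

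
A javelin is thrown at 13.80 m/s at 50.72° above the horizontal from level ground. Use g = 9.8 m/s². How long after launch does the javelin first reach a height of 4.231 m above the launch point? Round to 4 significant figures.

v_y0 = 13.80 sin 50.72° = 10.682 m/s.
Set y = v_y0 t − ½ g t² = 4.231: 4.900 t² − 10.682 t + 4.231 = 0.
t = [10.682 ± √(114.11 − 82.928)] / 9.8 = (10.682 ± 5.5841) / 9.8, giving t = 0.5202 s or t = 1.660 s.
The javelin is on the way up at the first time, so t = 0.5202 s.

0.5202 s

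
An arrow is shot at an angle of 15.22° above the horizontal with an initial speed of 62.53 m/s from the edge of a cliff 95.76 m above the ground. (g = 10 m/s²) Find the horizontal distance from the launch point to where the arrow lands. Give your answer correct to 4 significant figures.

381.1 m

Components: v_x = 62.53 cos 15.22° = 60.337 m/s, v_y = 62.53 sin 15.22° = 16.416 m/s.
Vertical: 0 = 95.76 + 16.416 t − ½(10) t² ⇒ 5.000 t² − 16.416 t − 95.76 = 0.
t = [16.416 + √(269.49 + 1915.2)] / 10.00 = 6.3157 s.
Horizontal: R = v_x · t = 60.337 × 6.3157 = 381.1 m.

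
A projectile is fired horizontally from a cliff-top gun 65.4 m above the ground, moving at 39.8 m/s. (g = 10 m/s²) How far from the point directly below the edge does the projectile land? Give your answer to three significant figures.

Initial vertical velocity is zero, so the fall time comes from h = ½ g t²: t = √(2 × 65.4 / 10) = 3.617 s.
Horizontal motion is uniform at 39.8 m/s, so x = 39.8 × 3.617 = 144 m.

144 m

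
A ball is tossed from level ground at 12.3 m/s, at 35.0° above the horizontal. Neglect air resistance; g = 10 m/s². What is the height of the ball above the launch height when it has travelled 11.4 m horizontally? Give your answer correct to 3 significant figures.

1.58 m

v_x = 12.3 cos 35.0° = 10.08 m/s, v_y0 = 12.3 sin 35.0° = 7.055 m/s.
Time to reach x = 11.4 m: t = x / v_x = 11.4 / 10.08 = 1.131 s.
y = v_y0 t − ½ g t² = 7.055×1.131 − 5.000×1.131² = 1.58 m.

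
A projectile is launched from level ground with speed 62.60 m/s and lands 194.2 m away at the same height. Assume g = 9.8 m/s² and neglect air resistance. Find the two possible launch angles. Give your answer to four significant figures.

Level-ground range: R = v₀² sin(2θ)/g ⇒ sin 2θ = R g / v₀² = 194.2×9.8/62.60² = 0.4857.
2θ = arcsin(0.4857) = 29.058° or 180° − 29.058° = 150.942°.
So θ = 14.53° or θ = 75.47°.

14.53° and 75.47°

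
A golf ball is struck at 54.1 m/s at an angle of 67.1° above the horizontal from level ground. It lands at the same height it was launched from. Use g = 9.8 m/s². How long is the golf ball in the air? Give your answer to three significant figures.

Vertical component: v_y = 54.1 sin 67.1° = 49.84 m/s.
For a projectile landing at launch height, time of flight is t = 2 v_y / g = 2 × 49.84 / 9.8 = 10.2 s.

10.2 s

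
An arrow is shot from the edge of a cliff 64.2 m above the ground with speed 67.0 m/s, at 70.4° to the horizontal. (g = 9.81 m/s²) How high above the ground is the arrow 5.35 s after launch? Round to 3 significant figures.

261 m

v_y0 = 67.0 sin 70.4° = 63.12 m/s.
y(t) = 64.2 + v_y0 t − ½ g t² = 64.2 + 63.12×5.35 − ½×9.81×5.35² = 261 m.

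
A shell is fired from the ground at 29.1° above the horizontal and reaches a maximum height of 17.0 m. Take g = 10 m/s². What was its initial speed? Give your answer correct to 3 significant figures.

At maximum height v_y = 0, so (v₀ sin θ)² = 2 g H.
v₀ sin 29.1° = √(2 × 10 × 17.0) = 18.44 m/s.
v₀ = 18.44 / sin 29.1° = 18.44 / 0.4863 = 37.9 m/s.

37.9 m/s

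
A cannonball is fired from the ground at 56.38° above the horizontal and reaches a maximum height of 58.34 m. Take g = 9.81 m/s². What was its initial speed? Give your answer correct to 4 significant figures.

At maximum height v_y = 0, so (v₀ sin θ)² = 2 g H.
v₀ sin 56.38° = √(2 × 9.81 × 58.34) = 33.832 m/s.
v₀ = 33.832 / sin 56.38° = 33.832 / 0.8327 = 40.63 m/s.

40.63 m/s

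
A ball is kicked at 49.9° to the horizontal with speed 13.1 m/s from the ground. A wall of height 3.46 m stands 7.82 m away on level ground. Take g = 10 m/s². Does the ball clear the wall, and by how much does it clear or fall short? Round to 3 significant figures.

v_x = 13.1 cos 49.9° = 8.438 m/s; v_y0 = 13.1 sin 49.9° = 10.02 m/s.
Time to reach the wall: t = 7.82 / 8.438 = 0.9268 s.
Height at that point: y = 10.02×0.9268 − 5.000×0.9268² = 4.992 m.
That is 4.992 − 3.46 = 1.53 m above the top of the wall, so the ball clears it.

Yes — it clears the wall by 1.53 m.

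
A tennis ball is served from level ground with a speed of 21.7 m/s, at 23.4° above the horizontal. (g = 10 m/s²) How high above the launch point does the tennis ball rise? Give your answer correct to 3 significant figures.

3.71 m

Vertical component of launch velocity: v_y = 21.7 sin 23.4° = 8.618 m/s.
At the highest point the vertical velocity is zero, so v_y² = 2 g h_max.
h_max = (8.618)² / (2 × 10) = 74.27 / 20.00 = 3.71 m.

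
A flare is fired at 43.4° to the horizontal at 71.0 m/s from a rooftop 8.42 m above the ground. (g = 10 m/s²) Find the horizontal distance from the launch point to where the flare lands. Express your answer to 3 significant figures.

512 m

Components: v_x = 71.0 cos 43.4° = 51.59 m/s, v_y = 71.0 sin 43.4° = 48.78 m/s.
Vertical: 0 = 8.42 + 48.78 t − ½(10) t² ⇒ 5.000 t² − 48.78 t − 8.42 = 0.
t = [48.78 + √(2379 + 168.4)] / 10.00 = 9.925 s.
Horizontal: R = v_x · t = 51.59 × 9.925 = 512 m.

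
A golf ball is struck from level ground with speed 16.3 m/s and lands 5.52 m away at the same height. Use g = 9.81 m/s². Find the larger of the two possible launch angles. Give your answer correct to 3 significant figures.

Level-ground range: R = v₀² sin(2θ)/g ⇒ sin 2θ = R g / v₀² = 5.52×9.81/16.3² = 0.2038.
2θ = arcsin(0.2038) = 11.76° or 180° − 11.76° = 168.24°.
So θ = 5.88° or θ = 84.1°.

84.1°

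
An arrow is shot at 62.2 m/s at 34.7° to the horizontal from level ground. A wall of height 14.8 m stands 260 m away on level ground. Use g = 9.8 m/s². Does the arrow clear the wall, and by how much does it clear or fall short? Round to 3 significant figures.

Yes — it clears the wall by 38.6 m.

v_x = 62.2 cos 34.7° = 51.14 m/s; v_y0 = 62.2 sin 34.7° = 35.41 m/s.
Time to reach the wall: t = 260 / 51.14 = 5.084 s.
Height at that point: y = 35.41×5.084 − 4.900×5.084² = 53.37 m.
That is 53.37 − 14.8 = 38.6 m above the top of the wall, so the arrow clears it.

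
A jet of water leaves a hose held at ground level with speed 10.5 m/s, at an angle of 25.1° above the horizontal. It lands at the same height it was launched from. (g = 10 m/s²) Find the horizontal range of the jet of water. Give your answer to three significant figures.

Components: v_x = 10.5 cos 25.1° = 9.508 m/s, v_y = 10.5 sin 25.1° = 4.454 m/s.
Time of flight (same landing height): t = 2 v_y / g = 2 × 4.454 / 10 = 0.8908 s.
Range: R = v_x · t = 9.508 × 0.8908 = 8.47 m.

8.47 m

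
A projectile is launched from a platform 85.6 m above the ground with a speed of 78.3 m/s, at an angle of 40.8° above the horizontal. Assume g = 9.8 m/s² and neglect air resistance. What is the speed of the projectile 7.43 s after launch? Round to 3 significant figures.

63.1 m/s

v_x = 78.3 cos 40.8° = 59.27 m/s (constant).
v_y(t) = 78.3 sin 40.8° − g t = 51.16 − 9.8 × 7.43 = -21.65 m/s.
Speed = √(v_x² + v_y²) = √(3513 + 468.7) = 63.1 m/s.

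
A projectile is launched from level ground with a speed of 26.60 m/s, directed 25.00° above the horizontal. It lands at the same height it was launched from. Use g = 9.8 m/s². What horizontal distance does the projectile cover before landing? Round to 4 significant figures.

For level ground, R = v₀² sin(2θ) / g.
sin(2 × 25.00°) = sin 50.000° = 0.7660.
R = (26.60)² × 0.7660 / 9.8 = 55.31 m.

55.31 m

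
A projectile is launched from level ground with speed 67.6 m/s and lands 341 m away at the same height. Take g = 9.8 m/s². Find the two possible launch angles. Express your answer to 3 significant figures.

23.5° and 66.5°

Level-ground range: R = v₀² sin(2θ)/g ⇒ sin 2θ = R g / v₀² = 341×9.8/67.6² = 0.7313.
2θ = arcsin(0.7313) = 47.00° or 180° − 47.00° = 133.00°.
So θ = 23.5° or θ = 66.5°.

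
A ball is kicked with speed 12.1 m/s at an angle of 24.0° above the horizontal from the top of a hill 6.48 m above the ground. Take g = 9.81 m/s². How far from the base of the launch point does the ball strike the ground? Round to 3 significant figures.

19.4 m

Components: v_x = 12.1 cos 24.0° = 11.05 m/s, v_y = 12.1 sin 24.0° = 4.922 m/s.
Vertical: 0 = 6.48 + 4.922 t − ½(9.81) t² ⇒ 4.905 t² − 4.922 t − 6.48 = 0.
t = [4.922 + √(24.23 + 127.1)] / 9.810 = 1.756 s.
Horizontal: R = v_x · t = 11.05 × 1.756 = 19.4 m.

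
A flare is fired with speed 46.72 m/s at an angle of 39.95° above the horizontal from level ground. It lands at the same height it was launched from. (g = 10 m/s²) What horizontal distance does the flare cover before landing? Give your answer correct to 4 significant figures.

214.9 m

For level ground, R = v₀² sin(2θ) / g.
sin(2 × 39.95°) = sin 79.900° = 0.9845.
R = (46.72)² × 0.9845 / 10 = 214.9 m.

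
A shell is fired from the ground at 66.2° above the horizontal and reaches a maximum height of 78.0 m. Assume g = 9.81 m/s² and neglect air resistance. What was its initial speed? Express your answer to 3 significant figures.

At maximum height v_y = 0, so (v₀ sin θ)² = 2 g H.
v₀ sin 66.2° = √(2 × 9.81 × 78.0) = 39.12 m/s.
v₀ = 39.12 / sin 66.2° = 39.12 / 0.9150 = 42.8 m/s.

42.8 m/s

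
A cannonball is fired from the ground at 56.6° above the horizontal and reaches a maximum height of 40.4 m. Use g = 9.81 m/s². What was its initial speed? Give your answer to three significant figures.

At maximum height v_y = 0, so (v₀ sin θ)² = 2 g H.
v₀ sin 56.6° = √(2 × 9.81 × 40.4) = 28.15 m/s.
v₀ = 28.15 / sin 56.6° = 28.15 / 0.8348 = 33.7 m/s.

33.7 m/s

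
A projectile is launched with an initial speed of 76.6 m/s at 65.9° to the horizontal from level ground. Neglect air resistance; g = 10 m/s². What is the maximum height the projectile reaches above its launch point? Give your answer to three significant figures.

244 m

Vertical component of launch velocity: v_y = 76.6 sin 65.9° = 69.92 m/s.
At the highest point the vertical velocity is zero, so v_y² = 2 g h_max.
h_max = (69.92)² / (2 × 10) = 4889 / 20.00 = 244 m.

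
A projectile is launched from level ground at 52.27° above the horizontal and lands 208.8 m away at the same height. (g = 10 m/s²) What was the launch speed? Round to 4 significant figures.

On level ground, R = v₀² sin(2θ) / g, so v₀ = √(R g / sin 2θ).
sin(2 × 52.27°) = 0.9680.
v₀ = √(208.8 × 10 / 0.9680) = √2157.0 = 46.44 m/s.

46.44 m/s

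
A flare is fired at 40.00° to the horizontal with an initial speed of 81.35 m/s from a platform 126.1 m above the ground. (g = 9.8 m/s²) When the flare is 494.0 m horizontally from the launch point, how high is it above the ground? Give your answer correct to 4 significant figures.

232.7 m

v_x = 81.35 cos 40.00° = 62.318 m/s, v_y0 = 81.35 sin 40.00° = 52.291 m/s.
Time to reach x = 494.0 m: t = x / v_x = 494.0 / 62.318 = 7.9271 s.
y = 126.1 + v_y0 t − ½ g t² = 126.1 + 52.291×7.9271 − 4.900×7.9271² = 232.7 m.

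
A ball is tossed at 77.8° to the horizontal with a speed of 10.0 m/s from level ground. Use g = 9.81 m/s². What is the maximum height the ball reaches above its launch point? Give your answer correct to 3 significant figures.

Vertical component of launch velocity: v_y = 10.0 sin 77.8° = 9.774 m/s.
At the highest point the vertical velocity is zero, so v_y² = 2 g h_max.
h_max = (9.774)² / (2 × 9.81) = 95.53 / 19.62 = 4.87 m.

4.87 m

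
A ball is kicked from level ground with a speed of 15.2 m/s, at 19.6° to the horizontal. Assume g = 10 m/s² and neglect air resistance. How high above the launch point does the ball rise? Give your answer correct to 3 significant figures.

1.30 m

Vertical component of launch velocity: v_y = 15.2 sin 19.6° = 5.099 m/s.
At the highest point the vertical velocity is zero, so v_y² = 2 g h_max.
h_max = (5.099)² / (2 × 10) = 26.00 / 20.00 = 1.30 m.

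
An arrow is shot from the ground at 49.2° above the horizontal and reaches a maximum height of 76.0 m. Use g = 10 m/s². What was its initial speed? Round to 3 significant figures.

At maximum height v_y = 0, so (v₀ sin θ)² = 2 g H.
v₀ sin 49.2° = √(2 × 10 × 76.0) = 38.99 m/s.
v₀ = 38.99 / sin 49.2° = 38.99 / 0.7570 = 51.5 m/s.

51.5 m/s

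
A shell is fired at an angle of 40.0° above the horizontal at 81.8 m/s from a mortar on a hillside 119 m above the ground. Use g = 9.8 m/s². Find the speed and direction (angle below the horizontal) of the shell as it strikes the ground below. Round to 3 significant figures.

v_x = 81.8 cos 40.0° = 62.66 m/s (constant).
|v_y| at impact = √((52.58)² + 2×9.8×119) = 71.39 m/s.
Speed = √(62.66² + 71.39²) = 95.0 m/s; angle = arctan(71.39/62.66) = 48.7° below horizontal.

95.0 m/s at 48.7° below the horizontal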